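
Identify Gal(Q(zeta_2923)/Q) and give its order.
|Gal(Q(zeta_2923)/Q)| = phi(2923) = 2808; group ≅ (Z/2923Z)^* ≅ Z/36Z × Z/78Z

The n-th cyclotomic polynomial Φ_2923(x) is the minimal polynomial of zeta_2923 over Q and has degree phi(2923) = 2808. So Q(zeta_2923) is a degree-2808 Galois extension with Galois group (Z/2923Z)^*. By CRT, (Z/2923Z)^* ≅ (Z/37Z)^* × (Z/79Z)^*. Each prime-power unit group is (Z/37Z)^* ≅ Z/36Z; (Z/79Z)^* ≅ Z/78Z. Hence Gal(Q(zeta_2923)/Q) ≅ Z/36Z × Z/78Z.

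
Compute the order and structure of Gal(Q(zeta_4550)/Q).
|Gal(Q(zeta_4550)/Q)| = phi(4550) = 1440; group ≅ (Z/4550Z)^* ≅ Z/6Z × Z/12Z × Z/20Z

The n-th cyclotomic polynomial Φ_4550(x) is the minimal polynomial of zeta_4550 over Q and has degree phi(4550) = 1440. So Q(zeta_4550) is a degree-1440 Galois extension with Galois group (Z/4550Z)^*. By CRT, (Z/4550Z)^* ≅ (Z/2Z)^* × (Z/25Z)^* × (Z/7Z)^* × (Z/13Z)^*. Each prime-power unit group is (Z/2Z)^* ≅ trivial group (order 1); (Z/25Z)^* ≅ Z/20Z; (Z/7Z)^* ≅ Z/6Z; (Z/13Z)^* ≅ Z/12Z. Hence Gal(Q(zeta_4550)/Q) ≅ Z/6Z × Z/12Z × Z/20Z.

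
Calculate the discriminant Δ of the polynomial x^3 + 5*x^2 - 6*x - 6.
Δ = 7032

For x^3 + a x^2 + b x + c the discriminant is Δ = 18 a b c - 4 a^3 c + a^2 b^2 - 4 b^3 - 27 c^2.
Plug a = 5, b = -6, c = -6:
  18*(5)*(-6)*(-6) - 4*(5)^3*(-6) + (5)^2*(-6)^2 - 4*(-6)^3 - 27*(-6)^2
  = 3240 + (3000) + 900 + (864) + (-972)
  = 7032.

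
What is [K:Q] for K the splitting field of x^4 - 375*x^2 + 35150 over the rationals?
[K:Q] = 4

f factors as (x^2 - 185)(x^2 - 190); the splitting field is K = Q(sqrt(185), sqrt(190)). Since 185, 190, and 35150 are all non-squares in Q, the three subfields Q(sqrt(185)), Q(sqrt(190)), Q(sqrt(35150)) are distinct degree-2 extensions, so [K:Q] = 4 (Klein four Galois group).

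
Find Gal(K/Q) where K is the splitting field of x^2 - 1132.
Gal(K/Q) = Z/2Z (cyclic of order 2)

x^2 - 1132 is irreducible over Q since 1132 is not a rational square. The splitting field Q(sqrt(1132)) has degree 2 over Q, and its unique nontrivial automorphism is sqrt(1132) ↦ -sqrt(1132). Hence Gal(Q(sqrt(1132))/Q) = Z/2Z.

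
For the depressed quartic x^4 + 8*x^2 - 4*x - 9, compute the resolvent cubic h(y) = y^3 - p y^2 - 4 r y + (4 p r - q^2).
h(y) = y^3 - 8*y^2 + 36*y - 304

Identify coefficients: p = 8, q = -4, r = -9.
Plug into h(y) = y^3 - p y^2 - 4 r y + (4 p r - q^2):
  h(y) = y^3 - (8) y^2 - 4*(-9) y + (4*(8)*(-9) - (-4)^2)
       = y^3 + (-8) y^2 + (36) y + (-304).
Simplifying: h(y) = y^3 - 8*y^2 + 36*y - 304.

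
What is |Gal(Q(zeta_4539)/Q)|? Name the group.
|Gal(Q(zeta_4539)/Q)| = phi(4539) = 2816; group ≅ (Z/4539Z)^* ≅ Z/2Z × Z/16Z × Z/88Z

The n-th cyclotomic polynomial Φ_4539(x) is the minimal polynomial of zeta_4539 over Q and has degree phi(4539) = 2816. So Q(zeta_4539) is a degree-2816 Galois extension with Galois group (Z/4539Z)^*. By CRT, (Z/4539Z)^* ≅ (Z/3Z)^* × (Z/17Z)^* × (Z/89Z)^*. Each prime-power unit group is (Z/3Z)^* ≅ Z/2Z; (Z/17Z)^* ≅ Z/16Z; (Z/89Z)^* ≅ Z/88Z. Hence Gal(Q(zeta_4539)/Q) ≅ Z/2Z × Z/16Z × Z/88Z.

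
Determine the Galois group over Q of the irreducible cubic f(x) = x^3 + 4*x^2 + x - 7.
Gal(K/Q) = S_3 (symmetric group of order 6)

Compute the discriminant of x^3 + (4)*x^2 + (1)*x + (-7): Δ = -23. Since Δ is not a rational square, the Galois group is not contained in A_3; it must be the full S_3 (irreducibility of the cubic rules out anything smaller).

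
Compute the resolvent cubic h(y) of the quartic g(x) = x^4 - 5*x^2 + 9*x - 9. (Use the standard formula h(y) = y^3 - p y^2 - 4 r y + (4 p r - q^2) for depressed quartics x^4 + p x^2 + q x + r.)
h(y) = y^3 + 5*y^2 + 36*y + 99

Identify coefficients: p = -5, q = 9, r = -9.
Plug into h(y) = y^3 - p y^2 - 4 r y + (4 p r - q^2):
  h(y) = y^3 - (-5) y^2 - 4*(-9) y + (4*(-5)*(-9) - (9)^2)
       = y^3 + (5) y^2 + (36) y + (99).
Simplifying: h(y) = y^3 + 5*y^2 + 36*y + 99.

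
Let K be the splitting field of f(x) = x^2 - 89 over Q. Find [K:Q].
[K:Q] = 2

The polynomial x^2 - 89 is irreducible over Q since 89 is not a perfect square. Its splitting field is Q(sqrt(89)), which has degree 2 over Q.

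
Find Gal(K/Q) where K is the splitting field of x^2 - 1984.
Gal(K/Q) = Z/2Z (cyclic of order 2)

x^2 - 1984 is irreducible over Q since 1984 is not a rational square. The splitting field Q(sqrt(1984)) has degree 2 over Q, and its unique nontrivial automorphism is sqrt(1984) ↦ -sqrt(1984). Hence Gal(Q(sqrt(1984))/Q) = Z/2Z.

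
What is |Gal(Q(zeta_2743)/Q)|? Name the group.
|Gal(Q(zeta_2743)/Q)| = phi(2743) = 2520; group ≅ (Z/2743Z)^* ≅ Z/12Z × Z/210Z

The n-th cyclotomic polynomial Φ_2743(x) is the minimal polynomial of zeta_2743 over Q and has degree phi(2743) = 2520. So Q(zeta_2743) is a degree-2520 Galois extension with Galois group (Z/2743Z)^*. By CRT, (Z/2743Z)^* ≅ (Z/13Z)^* × (Z/211Z)^*. Each prime-power unit group is (Z/13Z)^* ≅ Z/12Z; (Z/211Z)^* ≅ Z/210Z. Hence Gal(Q(zeta_2743)/Q) ≅ Z/12Z × Z/210Z.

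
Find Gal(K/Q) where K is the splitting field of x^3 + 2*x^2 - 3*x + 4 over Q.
Gal(K/Q) = S_3 (symmetric group of order 6)

Compute the discriminant of x^3 + (2)*x^2 + (-3)*x + (4): Δ = -848. Since Δ is not a rational square, the Galois group is not contained in A_3; it must be the full S_3 (irreducibility of the cubic rules out anything smaller).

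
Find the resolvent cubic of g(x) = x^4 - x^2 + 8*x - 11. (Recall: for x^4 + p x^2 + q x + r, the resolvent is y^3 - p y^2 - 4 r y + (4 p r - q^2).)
h(y) = y^3 + y^2 + 44*y - 20

Identify coefficients: p = -1, q = 8, r = -11.
Plug into h(y) = y^3 - p y^2 - 4 r y + (4 p r - q^2):
  h(y) = y^3 - (-1) y^2 - 4*(-11) y + (4*(-1)*(-11) - (8)^2)
       = y^3 + (1) y^2 + (44) y + (-20).
Simplifying: h(y) = y^3 + y^2 + 44*y - 20.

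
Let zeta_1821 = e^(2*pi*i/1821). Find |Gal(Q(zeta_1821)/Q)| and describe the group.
|Gal(Q(zeta_1821)/Q)| = phi(1821) = 1212; group ≅ (Z/1821Z)^* ≅ Z/2Z × Z/606Z

The n-th cyclotomic polynomial Φ_1821(x) is the minimal polynomial of zeta_1821 over Q and has degree phi(1821) = 1212. So Q(zeta_1821) is a degree-1212 Galois extension with Galois group (Z/1821Z)^*. By CRT, (Z/1821Z)^* ≅ (Z/3Z)^* × (Z/607Z)^*. Each prime-power unit group is (Z/3Z)^* ≅ Z/2Z; (Z/607Z)^* ≅ Z/606Z. Hence Gal(Q(zeta_1821)/Q) ≅ Z/2Z × Z/606Z.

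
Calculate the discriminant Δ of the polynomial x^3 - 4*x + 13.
Δ = -4307

For a depressed cubic x^3 + p x + q the discriminant is Δ = -4 p^3 - 27 q^2 = -4*(-4)^3 - 27*(13)^2 = 256 - 4563 = -4307.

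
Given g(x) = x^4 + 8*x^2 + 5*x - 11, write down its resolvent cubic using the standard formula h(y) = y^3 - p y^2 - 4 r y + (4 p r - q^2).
h(y) = y^3 - 8*y^2 + 44*y - 377

Identify coefficients: p = 8, q = 5, r = -11.
Plug into h(y) = y^3 - p y^2 - 4 r y + (4 p r - q^2):
  h(y) = y^3 - (8) y^2 - 4*(-11) y + (4*(8)*(-11) - (5)^2)
       = y^3 + (-8) y^2 + (44) y + (-377).
Simplifying: h(y) = y^3 - 8*y^2 + 44*y - 377.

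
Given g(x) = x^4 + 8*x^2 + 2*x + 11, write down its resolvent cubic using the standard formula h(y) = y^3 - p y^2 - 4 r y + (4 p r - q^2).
h(y) = y^3 - 8*y^2 - 44*y + 348

Identify coefficients: p = 8, q = 2, r = 11.
Plug into h(y) = y^3 - p y^2 - 4 r y + (4 p r - q^2):
  h(y) = y^3 - (8) y^2 - 4*(11) y + (4*(8)*(11) - (2)^2)
       = y^3 + (-8) y^2 + (-44) y + (348).
Simplifying: h(y) = y^3 - 8*y^2 - 44*y + 348.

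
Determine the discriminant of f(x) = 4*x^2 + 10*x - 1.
Δ = 116

For a quadratic a x^2 + b x + c the discriminant is Δ = b^2 - 4ac = (10)^2 - 4*(4)*(-1) = 100 - (-16) = 116.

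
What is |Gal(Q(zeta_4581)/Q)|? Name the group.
|Gal(Q(zeta_4581)/Q)| = phi(4581) = 3048; group ≅ (Z/4581Z)^* ≅ Z/6Z × Z/508Z

The n-th cyclotomic polynomial Φ_4581(x) is the minimal polynomial of zeta_4581 over Q and has degree phi(4581) = 3048. So Q(zeta_4581) is a degree-3048 Galois extension with Galois group (Z/4581Z)^*. By CRT, (Z/4581Z)^* ≅ (Z/9Z)^* × (Z/509Z)^*. Each prime-power unit group is (Z/9Z)^* ≅ Z/6Z; (Z/509Z)^* ≅ Z/508Z. Hence Gal(Q(zeta_4581)/Q) ≅ Z/6Z × Z/508Z.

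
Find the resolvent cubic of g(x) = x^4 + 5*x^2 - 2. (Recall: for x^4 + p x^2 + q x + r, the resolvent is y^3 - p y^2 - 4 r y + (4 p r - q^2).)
h(y) = y^3 - 5*y^2 + 8*y - 40

Identify coefficients: p = 5, q = 0, r = -2.
Plug into h(y) = y^3 - p y^2 - 4 r y + (4 p r - q^2):
  h(y) = y^3 - (5) y^2 - 4*(-2) y + (4*(5)*(-2) - (0)^2)
       = y^3 + (-5) y^2 + (8) y + (-40).
Simplifying: h(y) = y^3 - 5*y^2 + 8*y - 40.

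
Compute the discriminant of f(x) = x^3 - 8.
Δ = -1728

For a depressed cubic x^3 + p x + q the discriminant is Δ = -4 p^3 - 27 q^2 = -4*(0)^3 - 27*(-8)^2 = 0 - 1728 = -1728.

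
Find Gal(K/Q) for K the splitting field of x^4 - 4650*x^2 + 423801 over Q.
Gal(K/Q) = Z/2Z (cyclic of order 2)

f factors as (x^2 - 4557)(x^2 - 93), so the splitting field is K = Q(sqrt(4557), sqrt(93)). The squarefree part of 4557 is 93 and the squarefree part of 93 is also 93, so sqrt(4557) and sqrt(93) are both rational multiples of sqrt(93). Hence Q(sqrt(4557)) = Q(sqrt(93)) = Q(sqrt(93)), and the splitting field collapses to a single degree-2 extension with Galois group Z/2Z.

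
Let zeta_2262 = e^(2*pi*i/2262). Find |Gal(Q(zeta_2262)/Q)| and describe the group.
|Gal(Q(zeta_2262)/Q)| = phi(2262) = 672; group ≅ (Z/2262Z)^* ≅ Z/2Z × Z/12Z × Z/28Z

The n-th cyclotomic polynomial Φ_2262(x) is the minimal polynomial of zeta_2262 over Q and has degree phi(2262) = 672. So Q(zeta_2262) is a degree-672 Galois extension with Galois group (Z/2262Z)^*. By CRT, (Z/2262Z)^* ≅ (Z/2Z)^* × (Z/3Z)^* × (Z/13Z)^* × (Z/29Z)^*. Each prime-power unit group is (Z/2Z)^* ≅ trivial group (order 1); (Z/3Z)^* ≅ Z/2Z; (Z/13Z)^* ≅ Z/12Z; (Z/29Z)^* ≅ Z/28Z. Hence Gal(Q(zeta_2262)/Q) ≅ Z/2Z × Z/12Z × Z/28Z.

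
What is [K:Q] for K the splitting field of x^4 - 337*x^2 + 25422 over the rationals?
[K:Q] = 4

f factors as (x^2 - 114)(x^2 - 223); the splitting field is K = Q(sqrt(114), sqrt(223)). Since 114, 223, and 25422 are all non-squares in Q, the three subfields Q(sqrt(114)), Q(sqrt(223)), Q(sqrt(25422)) are distinct degree-2 extensions, so [K:Q] = 4 (Klein four Galois group).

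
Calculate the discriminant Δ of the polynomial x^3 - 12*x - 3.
Δ = 6669

For a depressed cubic x^3 + p x + q the discriminant is Δ = -4 p^3 - 27 q^2 = -4*(-12)^3 - 27*(-3)^2 = 6912 - 243 = 6669.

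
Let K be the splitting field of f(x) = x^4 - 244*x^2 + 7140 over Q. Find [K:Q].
[K:Q] = 4

f factors as (x^2 - 34)(x^2 - 210); the splitting field is K = Q(sqrt(34), sqrt(210)). Since 34, 210, and 7140 are all non-squares in Q, the three subfields Q(sqrt(34)), Q(sqrt(210)), Q(sqrt(7140)) are distinct degree-2 extensions, so [K:Q] = 4 (Klein four Galois group).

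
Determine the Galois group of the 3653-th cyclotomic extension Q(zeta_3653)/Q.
|Gal(Q(zeta_3653)/Q)| = phi(3653) = 3360; group ≅ (Z/3653Z)^* ≅ Z/12Z × Z/280Z

The n-th cyclotomic polynomial Φ_3653(x) is the minimal polynomial of zeta_3653 over Q and has degree phi(3653) = 3360. So Q(zeta_3653) is a degree-3360 Galois extension with Galois group (Z/3653Z)^*. By CRT, (Z/3653Z)^* ≅ (Z/13Z)^* × (Z/281Z)^*. Each prime-power unit group is (Z/13Z)^* ≅ Z/12Z; (Z/281Z)^* ≅ Z/280Z. Hence Gal(Q(zeta_3653)/Q) ≅ Z/12Z × Z/280Z.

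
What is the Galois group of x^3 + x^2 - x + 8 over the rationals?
Gal(K/Q) = S_3 (symmetric group of order 6)

Compute the discriminant of x^3 + (1)*x^2 + (-1)*x + (8): Δ = -1899. Since Δ is not a rational square, the Galois group is not contained in A_3; it must be the full S_3 (irreducibility of the cubic rules out anything smaller).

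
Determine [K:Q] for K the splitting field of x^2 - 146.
[K:Q] = 2

The polynomial x^2 - 146 is irreducible over Q since 146 is not a perfect square. Its splitting field is Q(sqrt(146)), which has degree 2 over Q.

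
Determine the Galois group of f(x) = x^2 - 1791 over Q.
Gal(K/Q) = Z/2Z (cyclic of order 2)

x^2 - 1791 is irreducible over Q since 1791 is not a rational square. The splitting field Q(sqrt(1791)) has degree 2 over Q, and its unique nontrivial automorphism is sqrt(1791) ↦ -sqrt(1791). Hence Gal(Q(sqrt(1791))/Q) = Z/2Z.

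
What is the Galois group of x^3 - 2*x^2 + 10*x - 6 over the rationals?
Gal(K/Q) = S_3 (symmetric group of order 6)

Compute the discriminant of x^3 + (-2)*x^2 + (10)*x + (-6): Δ = -2604. Since Δ is not a rational square, the Galois group is not contained in A_3; it must be the full S_3 (irreducibility of the cubic rules out anything smaller).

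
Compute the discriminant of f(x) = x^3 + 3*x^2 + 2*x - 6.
Δ = -968

For x^3 + a x^2 + b x + c the discriminant is Δ = 18 a b c - 4 a^3 c + a^2 b^2 - 4 b^3 - 27 c^2.
Plug a = 3, b = 2, c = -6:
  18*(3)*(2)*(-6) - 4*(3)^3*(-6) + (3)^2*(2)^2 - 4*(2)^3 - 27*(-6)^2
  = -648 + (648) + 36 + (-32) + (-972)
  = -968.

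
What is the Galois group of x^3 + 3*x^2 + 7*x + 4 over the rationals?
Gal(K/Q) = S_3 (symmetric group of order 6)

Compute the discriminant of x^3 + (3)*x^2 + (7)*x + (4): Δ = -283. Since Δ is not a rational square, the Galois group is not contained in A_3; it must be the full S_3 (irreducibility of the cubic rules out anything smaller).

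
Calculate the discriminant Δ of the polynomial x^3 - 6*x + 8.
Δ = -864

For a depressed cubic x^3 + p x + q the discriminant is Δ = -4 p^3 - 27 q^2 = -4*(-6)^3 - 27*(8)^2 = 864 - 1728 = -864.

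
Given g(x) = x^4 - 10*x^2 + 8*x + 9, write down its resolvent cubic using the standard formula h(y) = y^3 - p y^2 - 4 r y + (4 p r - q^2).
h(y) = y^3 + 10*y^2 - 36*y - 424

Identify coefficients: p = -10, q = 8, r = 9.
Plug into h(y) = y^3 - p y^2 - 4 r y + (4 p r - q^2):
  h(y) = y^3 - (-10) y^2 - 4*(9) y + (4*(-10)*(9) - (8)^2)
       = y^3 + (10) y^2 + (-36) y + (-424).
Simplifying: h(y) = y^3 + 10*y^2 - 36*y - 424.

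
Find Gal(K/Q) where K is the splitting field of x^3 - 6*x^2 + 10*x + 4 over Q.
Gal(K/Q) = S_3 (symmetric group of order 6)

Compute the discriminant of x^3 + (-6)*x^2 + (10)*x + (4): Δ = -1696. Since Δ is not a rational square, the Galois group is not contained in A_3; it must be the full S_3 (irreducibility of the cubic rules out anything smaller).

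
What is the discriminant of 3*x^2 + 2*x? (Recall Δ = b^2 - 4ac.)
Δ = 4

For a quadratic a x^2 + b x + c the discriminant is Δ = b^2 - 4ac = (2)^2 - 4*(3)*(0) = 4 - (0) = 4.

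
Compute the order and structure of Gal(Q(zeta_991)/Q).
|Gal(Q(zeta_991)/Q)| = phi(991) = 990; group ≅ (Z/991Z)^* ≅ Z/990Z

The n-th cyclotomic polynomial Φ_991(x) is the minimal polynomial of zeta_991 over Q and has degree phi(991) = 990. So Q(zeta_991) is a degree-990 Galois extension with Galois group (Z/991Z)^*. (Z/991Z)^* is cyclic since 991 is an odd prime power (or 4). Hence Gal(Q(zeta_991)/Q) ≅ Z/990Z.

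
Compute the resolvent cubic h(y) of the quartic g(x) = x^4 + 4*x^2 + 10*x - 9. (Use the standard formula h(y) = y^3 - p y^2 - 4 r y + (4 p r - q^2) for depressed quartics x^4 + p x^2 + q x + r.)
h(y) = y^3 - 4*y^2 + 36*y - 244

Identify coefficients: p = 4, q = 10, r = -9.
Plug into h(y) = y^3 - p y^2 - 4 r y + (4 p r - q^2):
  h(y) = y^3 - (4) y^2 - 4*(-9) y + (4*(4)*(-9) - (10)^2)
       = y^3 + (-4) y^2 + (36) y + (-244).
Simplifying: h(y) = y^3 - 4*y^2 + 36*y - 244.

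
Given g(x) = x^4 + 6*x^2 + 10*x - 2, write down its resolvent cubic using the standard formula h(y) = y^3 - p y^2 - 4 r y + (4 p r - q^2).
h(y) = y^3 - 6*y^2 + 8*y - 148

Identify coefficients: p = 6, q = 10, r = -2.
Plug into h(y) = y^3 - p y^2 - 4 r y + (4 p r - q^2):
  h(y) = y^3 - (6) y^2 - 4*(-2) y + (4*(6)*(-2) - (10)^2)
       = y^3 + (-6) y^2 + (8) y + (-148).
Simplifying: h(y) = y^3 - 6*y^2 + 8*y - 148.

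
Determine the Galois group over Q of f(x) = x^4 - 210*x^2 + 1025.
Gal(K/Q) = V_4 (Klein four-group, Z/2Z × Z/2Z)

f factors as (x^2 - 5)(x^2 - 205), so the splitting field is K = Q(sqrt(5), sqrt(205)). The elements 5, 205, 1025 are all non-squares in Q, so sqrt(5) and sqrt(205) generate independent quadratic extensions. Thus [K:Q] = 4 and Gal(K/Q) is generated by the two order-2 automorphisms sqrt(5) ↦ -sqrt(5) and sqrt(205) ↦ -sqrt(205), giving V_4.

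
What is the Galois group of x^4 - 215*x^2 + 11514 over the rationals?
Gal(K/Q) = V_4 (Klein four-group, Z/2Z × Z/2Z)

f factors as (x^2 - 114)(x^2 - 101), so the splitting field is K = Q(sqrt(114), sqrt(101)). The elements 114, 101, 11514 are all non-squares in Q, so sqrt(114) and sqrt(101) generate independent quadratic extensions. Thus [K:Q] = 4 and Gal(K/Q) is generated by the two order-2 automorphisms sqrt(114) ↦ -sqrt(114) and sqrt(101) ↦ -sqrt(101), giving V_4.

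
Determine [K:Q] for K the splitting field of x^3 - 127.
[K:Q] = 6

x^3 - 127 has one real root r = 127^(1/3) and two complex roots r*zeta_3, r*zeta_3^2 where zeta_3 = e^(2*pi*i/3). The splitting field is Q(r, zeta_3). [Q(r):Q] = 3 and [Q(zeta_3):Q] = 2 with gcd = 1, so [Q(r, zeta_3):Q] = 3 * 2 = 6.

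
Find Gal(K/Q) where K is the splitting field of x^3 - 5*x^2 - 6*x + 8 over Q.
Gal(K/Q) = S_3 (symmetric group of order 6)

Compute the discriminant of x^3 + (-5)*x^2 + (-6)*x + (8): Δ = 8356. Since Δ is not a rational square, the Galois group is not contained in A_3; it must be the full S_3 (irreducibility of the cubic rules out anything smaller).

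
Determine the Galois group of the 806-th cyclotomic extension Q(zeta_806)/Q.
|Gal(Q(zeta_806)/Q)| = phi(806) = 360; group ≅ (Z/806Z)^* ≅ Z/12Z × Z/30Z

The n-th cyclotomic polynomial Φ_806(x) is the minimal polynomial of zeta_806 over Q and has degree phi(806) = 360. So Q(zeta_806) is a degree-360 Galois extension with Galois group (Z/806Z)^*. By CRT, (Z/806Z)^* ≅ (Z/2Z)^* × (Z/13Z)^* × (Z/31Z)^*. Each prime-power unit group is (Z/2Z)^* ≅ trivial group (order 1); (Z/13Z)^* ≅ Z/12Z; (Z/31Z)^* ≅ Z/30Z. Hence Gal(Q(zeta_806)/Q) ≅ Z/12Z × Z/30Z.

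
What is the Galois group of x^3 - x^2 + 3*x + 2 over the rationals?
Gal(K/Q) = S_3 (symmetric group of order 6)

Compute the discriminant of x^3 + (-1)*x^2 + (3)*x + (2): Δ = -307. Since Δ is not a rational square, the Galois group is not contained in A_3; it must be the full S_3 (irreducibility of the cubic rules out anything smaller).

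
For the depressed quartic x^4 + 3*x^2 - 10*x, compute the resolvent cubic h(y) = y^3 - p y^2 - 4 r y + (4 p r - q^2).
h(y) = y^3 - 3*y^2 - 100

Identify coefficients: p = 3, q = -10, r = 0.
Plug into h(y) = y^3 - p y^2 - 4 r y + (4 p r - q^2):
  h(y) = y^3 - (3) y^2 - 4*(0) y + (4*(3)*(0) - (-10)^2)
       = y^3 + (-3) y^2 + (0) y + (-100).
Simplifying: h(y) = y^3 - 3*y^2 - 100.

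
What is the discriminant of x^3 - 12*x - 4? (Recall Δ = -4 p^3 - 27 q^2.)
Δ = 6480

For a depressed cubic x^3 + p x + q the discriminant is Δ = -4 p^3 - 27 q^2 = -4*(-12)^3 - 27*(-4)^2 = 6912 - 432 = 6480.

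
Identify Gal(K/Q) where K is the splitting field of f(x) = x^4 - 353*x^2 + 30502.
Gal(K/Q) = V_4 (Klein four-group, Z/2Z × Z/2Z)

f factors as (x^2 - 202)(x^2 - 151), so the splitting field is K = Q(sqrt(202), sqrt(151)). The elements 202, 151, 30502 are all non-squares in Q, so sqrt(202) and sqrt(151) generate independent quadratic extensions. Thus [K:Q] = 4 and Gal(K/Q) is generated by the two order-2 automorphisms sqrt(202) ↦ -sqrt(202) and sqrt(151) ↦ -sqrt(151), giving V_4.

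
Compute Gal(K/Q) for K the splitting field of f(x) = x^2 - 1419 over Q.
Gal(K/Q) = Z/2Z (cyclic of order 2)

x^2 - 1419 is irreducible over Q since 1419 is not a rational square. The splitting field Q(sqrt(1419)) has degree 2 over Q, and its unique nontrivial automorphism is sqrt(1419) ↦ -sqrt(1419). Hence Gal(Q(sqrt(1419))/Q) = Z/2Z.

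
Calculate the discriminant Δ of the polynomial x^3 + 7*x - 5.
Δ = -2047

For a depressed cubic x^3 + p x + q the discriminant is Δ = -4 p^3 - 27 q^2 = -4*(7)^3 - 27*(-5)^2 = -1372 - 675 = -2047.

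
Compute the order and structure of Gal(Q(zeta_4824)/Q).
|Gal(Q(zeta_4824)/Q)| = phi(4824) = 1584; group ≅ (Z/4824Z)^* ≅ Z/2Z × Z/2Z × Z/6Z × Z/66Z

The n-th cyclotomic polynomial Φ_4824(x) is the minimal polynomial of zeta_4824 over Q and has degree phi(4824) = 1584. So Q(zeta_4824) is a degree-1584 Galois extension with Galois group (Z/4824Z)^*. By CRT, (Z/4824Z)^* ≅ (Z/8Z)^* × (Z/9Z)^* × (Z/67Z)^*. Each prime-power unit group is (Z/8Z)^* ≅ Z/2Z × Z/2Z; (Z/9Z)^* ≅ Z/6Z; (Z/67Z)^* ≅ Z/66Z. Hence Gal(Q(zeta_4824)/Q) ≅ Z/2Z × Z/2Z × Z/6Z × Z/66Z.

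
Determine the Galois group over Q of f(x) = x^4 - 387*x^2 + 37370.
Gal(K/Q) = V_4 (Klein four-group, Z/2Z × Z/2Z)

f factors as (x^2 - 185)(x^2 - 202), so the splitting field is K = Q(sqrt(185), sqrt(202)). The elements 185, 202, 37370 are all non-squares in Q, so sqrt(185) and sqrt(202) generate independent quadratic extensions. Thus [K:Q] = 4 and Gal(K/Q) is generated by the two order-2 automorphisms sqrt(185) ↦ -sqrt(185) and sqrt(202) ↦ -sqrt(202), giving V_4.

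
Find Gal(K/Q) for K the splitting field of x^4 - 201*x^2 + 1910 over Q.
Gal(K/Q) = V_4 (Klein four-group, Z/2Z × Z/2Z)

f factors as (x^2 - 10)(x^2 - 191), so the splitting field is K = Q(sqrt(10), sqrt(191)). The elements 10, 191, 1910 are all non-squares in Q, so sqrt(10) and sqrt(191) generate independent quadratic extensions. Thus [K:Q] = 4 and Gal(K/Q) is generated by the two order-2 automorphisms sqrt(10) ↦ -sqrt(10) and sqrt(191) ↦ -sqrt(191), giving V_4.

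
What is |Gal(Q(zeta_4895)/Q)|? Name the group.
|Gal(Q(zeta_4895)/Q)| = phi(4895) = 3520; group ≅ (Z/4895Z)^* ≅ Z/4Z × Z/10Z × Z/88Z

The n-th cyclotomic polynomial Φ_4895(x) is the minimal polynomial of zeta_4895 over Q and has degree phi(4895) = 3520. So Q(zeta_4895) is a degree-3520 Galois extension with Galois group (Z/4895Z)^*. By CRT, (Z/4895Z)^* ≅ (Z/5Z)^* × (Z/11Z)^* × (Z/89Z)^*. Each prime-power unit group is (Z/5Z)^* ≅ Z/4Z; (Z/11Z)^* ≅ Z/10Z; (Z/89Z)^* ≅ Z/88Z. Hence Gal(Q(zeta_4895)/Q) ≅ Z/4Z × Z/10Z × Z/88Z.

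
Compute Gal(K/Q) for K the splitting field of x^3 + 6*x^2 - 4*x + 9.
Gal(K/Q) = S_3 (symmetric group of order 6)

Compute the discriminant of x^3 + (6)*x^2 + (-4)*x + (9): Δ = -13019. Since Δ is not a rational square, the Galois group is not contained in A_3; it must be the full S_3 (irreducibility of the cubic rules out anything smaller).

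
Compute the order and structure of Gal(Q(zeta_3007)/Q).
|Gal(Q(zeta_3007)/Q)| = phi(3007) = 2880; group ≅ (Z/3007Z)^* ≅ Z/30Z × Z/96Z

The n-th cyclotomic polynomial Φ_3007(x) is the minimal polynomial of zeta_3007 over Q and has degree phi(3007) = 2880. So Q(zeta_3007) is a degree-2880 Galois extension with Galois group (Z/3007Z)^*. By CRT, (Z/3007Z)^* ≅ (Z/31Z)^* × (Z/97Z)^*. Each prime-power unit group is (Z/31Z)^* ≅ Z/30Z; (Z/97Z)^* ≅ Z/96Z. Hence Gal(Q(zeta_3007)/Q) ≅ Z/30Z × Z/96Z.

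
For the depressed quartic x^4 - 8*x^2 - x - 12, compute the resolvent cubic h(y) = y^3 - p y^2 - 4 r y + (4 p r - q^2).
h(y) = y^3 + 8*y^2 + 48*y + 383

Identify coefficients: p = -8, q = -1, r = -12.
Plug into h(y) = y^3 - p y^2 - 4 r y + (4 p r - q^2):
  h(y) = y^3 - (-8) y^2 - 4*(-12) y + (4*(-8)*(-12) - (-1)^2)
       = y^3 + (8) y^2 + (48) y + (383).
Simplifying: h(y) = y^3 + 8*y^2 + 48*y + 383.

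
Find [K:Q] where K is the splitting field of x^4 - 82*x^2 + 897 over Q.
[K:Q] = 4

f factors as (x^2 - 69)(x^2 - 13); the splitting field is K = Q(sqrt(69), sqrt(13)). Since 69, 13, and 897 are all non-squares in Q, the three subfields Q(sqrt(69)), Q(sqrt(13)), Q(sqrt(897)) are distinct degree-2 extensions, so [K:Q] = 4 (Klein four Galois group).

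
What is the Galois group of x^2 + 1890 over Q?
Gal(K/Q) = Z/2Z (cyclic of order 2)

x^2 + 1890 is irreducible over Q since -1890 is not a rational square. The splitting field Q(sqrt(-1890)) has degree 2 over Q, and its unique nontrivial automorphism is sqrt(-1890) ↦ -sqrt(-1890). Hence Gal(Q(sqrt(-1890))/Q) = Z/2Z.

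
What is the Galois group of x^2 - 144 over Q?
Gal(K/Q) = trivial group (order 1)

x^2 - 144 factors as (x - 12)(x + 12) over Q, so its splitting field is Q itself and the Galois group is trivial.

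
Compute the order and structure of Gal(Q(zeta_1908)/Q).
|Gal(Q(zeta_1908)/Q)| = phi(1908) = 624; group ≅ (Z/1908Z)^* ≅ Z/2Z × Z/6Z × Z/52Z

The n-th cyclotomic polynomial Φ_1908(x) is the minimal polynomial of zeta_1908 over Q and has degree phi(1908) = 624. So Q(zeta_1908) is a degree-624 Galois extension with Galois group (Z/1908Z)^*. By CRT, (Z/1908Z)^* ≅ (Z/4Z)^* × (Z/9Z)^* × (Z/53Z)^*. Each prime-power unit group is (Z/4Z)^* ≅ Z/2Z; (Z/9Z)^* ≅ Z/6Z; (Z/53Z)^* ≅ Z/52Z. Hence Gal(Q(zeta_1908)/Q) ≅ Z/2Z × Z/6Z × Z/52Z.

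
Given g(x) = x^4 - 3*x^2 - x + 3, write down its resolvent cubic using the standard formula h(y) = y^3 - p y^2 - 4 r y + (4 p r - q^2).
h(y) = y^3 + 3*y^2 - 12*y - 37

Identify coefficients: p = -3, q = -1, r = 3.
Plug into h(y) = y^3 - p y^2 - 4 r y + (4 p r - q^2):
  h(y) = y^3 - (-3) y^2 - 4*(3) y + (4*(-3)*(3) - (-1)^2)
       = y^3 + (3) y^2 + (-12) y + (-37).
Simplifying: h(y) = y^3 + 3*y^2 - 12*y - 37.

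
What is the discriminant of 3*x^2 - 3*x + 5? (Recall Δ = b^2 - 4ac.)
Δ = -51

For a quadratic a x^2 + b x + c the discriminant is Δ = b^2 - 4ac = (-3)^2 - 4*(3)*(5) = 9 - (60) = -51.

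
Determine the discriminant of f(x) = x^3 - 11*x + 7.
Δ = 4001

For a depressed cubic x^3 + p x + q the discriminant is Δ = -4 p^3 - 27 q^2 = -4*(-11)^3 - 27*(7)^2 = 5324 - 1323 = 4001.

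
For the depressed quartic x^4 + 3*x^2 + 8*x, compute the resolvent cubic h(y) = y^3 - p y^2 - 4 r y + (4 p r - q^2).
h(y) = y^3 - 3*y^2 - 64

Identify coefficients: p = 3, q = 8, r = 0.
Plug into h(y) = y^3 - p y^2 - 4 r y + (4 p r - q^2):
  h(y) = y^3 - (3) y^2 - 4*(0) y + (4*(3)*(0) - (8)^2)
       = y^3 + (-3) y^2 + (0) y + (-64).
Simplifying: h(y) = y^3 - 3*y^2 - 64.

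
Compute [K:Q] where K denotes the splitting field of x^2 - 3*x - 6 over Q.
[K:Q] = 2

The discriminant of x^2 + (-3)*x + (-6) is b^2 - 4c = 9 - (-24) = 33. Since 33 is not a perfect square in Q, the polynomial is irreducible over Q. Its two roots generate a degree-2 extension, so [K:Q] = 2.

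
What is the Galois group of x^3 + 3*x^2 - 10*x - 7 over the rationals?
Gal(K/Q) = S_3 (symmetric group of order 6)

Compute the discriminant of x^3 + (3)*x^2 + (-10)*x + (-7): Δ = 8113. Since Δ is not a rational square, the Galois group is not contained in A_3; it must be the full S_3 (irreducibility of the cubic rules out anything smaller).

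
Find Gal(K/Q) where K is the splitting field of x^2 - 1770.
Gal(K/Q) = Z/2Z (cyclic of order 2)

x^2 - 1770 is irreducible over Q since 1770 is not a rational square. The splitting field Q(sqrt(1770)) has degree 2 over Q, and its unique nontrivial automorphism is sqrt(1770) ↦ -sqrt(1770). Hence Gal(Q(sqrt(1770))/Q) = Z/2Z.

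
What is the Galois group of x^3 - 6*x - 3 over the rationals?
Gal(K/Q) = S_3 (symmetric group of order 6)

Compute the discriminant of x^3 + (0)*x^2 + (-6)*x + (-3): Δ = 621. Since Δ is not a rational square, the Galois group is not contained in A_3; it must be the full S_3 (irreducibility of the cubic rules out anything smaller).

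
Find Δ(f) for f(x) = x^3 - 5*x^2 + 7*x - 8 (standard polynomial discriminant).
Δ = -835

For x^3 + a x^2 + b x + c the discriminant is Δ = 18 a b c - 4 a^3 c + a^2 b^2 - 4 b^3 - 27 c^2.
Plug a = -5, b = 7, c = -8:
  18*(-5)*(7)*(-8) - 4*(-5)^3*(-8) + (-5)^2*(7)^2 - 4*(7)^3 - 27*(-8)^2
  = 5040 + (-4000) + 1225 + (-1372) + (-1728)
  = -835.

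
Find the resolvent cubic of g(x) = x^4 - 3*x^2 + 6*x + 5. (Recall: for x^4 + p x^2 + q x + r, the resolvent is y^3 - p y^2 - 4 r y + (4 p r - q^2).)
h(y) = y^3 + 3*y^2 - 20*y - 96

Identify coefficients: p = -3, q = 6, r = 5.
Plug into h(y) = y^3 - p y^2 - 4 r y + (4 p r - q^2):
  h(y) = y^3 - (-3) y^2 - 4*(5) y + (4*(-3)*(5) - (6)^2)
       = y^3 + (3) y^2 + (-20) y + (-96).
Simplifying: h(y) = y^3 + 3*y^2 - 20*y - 96.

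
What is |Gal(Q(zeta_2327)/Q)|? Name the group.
|Gal(Q(zeta_2327)/Q)| = phi(2327) = 2136; group ≅ (Z/2327Z)^* ≅ Z/12Z × Z/178Z

The n-th cyclotomic polynomial Φ_2327(x) is the minimal polynomial of zeta_2327 over Q and has degree phi(2327) = 2136. So Q(zeta_2327) is a degree-2136 Galois extension with Galois group (Z/2327Z)^*. By CRT, (Z/2327Z)^* ≅ (Z/13Z)^* × (Z/179Z)^*. Each prime-power unit group is (Z/13Z)^* ≅ Z/12Z; (Z/179Z)^* ≅ Z/178Z. Hence Gal(Q(zeta_2327)/Q) ≅ Z/12Z × Z/178Z.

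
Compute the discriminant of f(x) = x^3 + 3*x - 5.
Δ = -783

For x^3 + a x^2 + b x + c the discriminant is Δ = 18 a b c - 4 a^3 c + a^2 b^2 - 4 b^3 - 27 c^2.
Plug a = 0, b = 3, c = -5:
  18*(0)*(3)*(-5) - 4*(0)^3*(-5) + (0)^2*(3)^2 - 4*(3)^3 - 27*(-5)^2
  = 0 + (0) + 0 + (-108) + (-675)
  = -783.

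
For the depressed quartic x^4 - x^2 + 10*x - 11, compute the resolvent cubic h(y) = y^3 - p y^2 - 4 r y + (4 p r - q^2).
h(y) = y^3 + y^2 + 44*y - 56

Identify coefficients: p = -1, q = 10, r = -11.
Plug into h(y) = y^3 - p y^2 - 4 r y + (4 p r - q^2):
  h(y) = y^3 - (-1) y^2 - 4*(-11) y + (4*(-1)*(-11) - (10)^2)
       = y^3 + (1) y^2 + (44) y + (-56).
Simplifying: h(y) = y^3 + y^2 + 44*y - 56.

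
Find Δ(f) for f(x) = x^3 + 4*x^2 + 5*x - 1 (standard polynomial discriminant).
Δ = -231

For x^3 + a x^2 + b x + c the discriminant is Δ = 18 a b c - 4 a^3 c + a^2 b^2 - 4 b^3 - 27 c^2.
Plug a = 4, b = 5, c = -1:
  18*(4)*(5)*(-1) - 4*(4)^3*(-1) + (4)^2*(5)^2 - 4*(5)^3 - 27*(-1)^2
  = -360 + (256) + 400 + (-500) + (-27)
  = -231.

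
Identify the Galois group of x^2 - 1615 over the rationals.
Gal(K/Q) = Z/2Z (cyclic of order 2)

x^2 - 1615 is irreducible over Q since 1615 is not a rational square. The splitting field Q(sqrt(1615)) has degree 2 over Q, and its unique nontrivial automorphism is sqrt(1615) ↦ -sqrt(1615). Hence Gal(Q(sqrt(1615))/Q) = Z/2Z.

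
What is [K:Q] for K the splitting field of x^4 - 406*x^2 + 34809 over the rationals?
[K:Q] = 4

f factors as (x^2 - 283)(x^2 - 123); the splitting field is K = Q(sqrt(283), sqrt(123)). Since 283, 123, and 34809 are all non-squares in Q, the three subfields Q(sqrt(283)), Q(sqrt(123)), Q(sqrt(34809)) are distinct degree-2 extensions, so [K:Q] = 4 (Klein four Galois group).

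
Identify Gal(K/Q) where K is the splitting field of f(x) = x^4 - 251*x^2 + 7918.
Gal(K/Q) = V_4 (Klein four-group, Z/2Z × Z/2Z)

f factors as (x^2 - 37)(x^2 - 214), so the splitting field is K = Q(sqrt(37), sqrt(214)). The elements 37, 214, 7918 are all non-squares in Q, so sqrt(37) and sqrt(214) generate independent quadratic extensions. Thus [K:Q] = 4 and Gal(K/Q) is generated by the two order-2 automorphisms sqrt(37) ↦ -sqrt(37) and sqrt(214) ↦ -sqrt(214), giving V_4.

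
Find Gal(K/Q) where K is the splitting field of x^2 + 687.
Gal(K/Q) = Z/2Z (cyclic of order 2)

x^2 + 687 is irreducible over Q since -687 is not a rational square. The splitting field Q(sqrt(-687)) has degree 2 over Q, and its unique nontrivial automorphism is sqrt(-687) ↦ -sqrt(-687). Hence Gal(Q(sqrt(-687))/Q) = Z/2Z.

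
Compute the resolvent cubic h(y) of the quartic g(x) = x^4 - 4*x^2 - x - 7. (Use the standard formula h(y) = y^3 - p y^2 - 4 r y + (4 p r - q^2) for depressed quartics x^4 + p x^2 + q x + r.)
h(y) = y^3 + 4*y^2 + 28*y + 111

Identify coefficients: p = -4, q = -1, r = -7.
Plug into h(y) = y^3 - p y^2 - 4 r y + (4 p r - q^2):
  h(y) = y^3 - (-4) y^2 - 4*(-7) y + (4*(-4)*(-7) - (-1)^2)
       = y^3 + (4) y^2 + (28) y + (111).
Simplifying: h(y) = y^3 + 4*y^2 + 28*y + 111.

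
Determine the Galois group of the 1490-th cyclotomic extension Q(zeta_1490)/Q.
|Gal(Q(zeta_1490)/Q)| = phi(1490) = 592; group ≅ (Z/1490Z)^* ≅ Z/4Z × Z/148Z

The n-th cyclotomic polynomial Φ_1490(x) is the minimal polynomial of zeta_1490 over Q and has degree phi(1490) = 592. So Q(zeta_1490) is a degree-592 Galois extension with Galois group (Z/1490Z)^*. By CRT, (Z/1490Z)^* ≅ (Z/2Z)^* × (Z/5Z)^* × (Z/149Z)^*. Each prime-power unit group is (Z/2Z)^* ≅ trivial group (order 1); (Z/5Z)^* ≅ Z/4Z; (Z/149Z)^* ≅ Z/148Z. Hence Gal(Q(zeta_1490)/Q) ≅ Z/4Z × Z/148Z.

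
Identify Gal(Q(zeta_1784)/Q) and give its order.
|Gal(Q(zeta_1784)/Q)| = phi(1784) = 888; group ≅ (Z/1784Z)^* ≅ Z/2Z × Z/2Z × Z/222Z

The n-th cyclotomic polynomial Φ_1784(x) is the minimal polynomial of zeta_1784 over Q and has degree phi(1784) = 888. So Q(zeta_1784) is a degree-888 Galois extension with Galois group (Z/1784Z)^*. By CRT, (Z/1784Z)^* ≅ (Z/8Z)^* × (Z/223Z)^*. Each prime-power unit group is (Z/8Z)^* ≅ Z/2Z × Z/2Z; (Z/223Z)^* ≅ Z/222Z. Hence Gal(Q(zeta_1784)/Q) ≅ Z/2Z × Z/2Z × Z/222Z.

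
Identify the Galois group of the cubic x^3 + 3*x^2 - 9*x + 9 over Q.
Gal(K/Q) = S_3 (symmetric group of order 6)

Compute the discriminant of x^3 + (3)*x^2 + (-9)*x + (9): Δ = -3888. Since Δ is not a rational square, the Galois group is not contained in A_3; it must be the full S_3 (irreducibility of the cubic rules out anything smaller).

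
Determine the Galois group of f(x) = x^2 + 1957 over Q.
Gal(K/Q) = Z/2Z (cyclic of order 2)

x^2 + 1957 is irreducible over Q since -1957 is not a rational square. The splitting field Q(sqrt(-1957)) has degree 2 over Q, and its unique nontrivial automorphism is sqrt(-1957) ↦ -sqrt(-1957). Hence Gal(Q(sqrt(-1957))/Q) = Z/2Z.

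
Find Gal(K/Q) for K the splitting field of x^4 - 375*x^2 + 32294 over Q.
Gal(K/Q) = V_4 (Klein four-group, Z/2Z × Z/2Z)

f factors as (x^2 - 134)(x^2 - 241), so the splitting field is K = Q(sqrt(134), sqrt(241)). The elements 134, 241, 32294 are all non-squares in Q, so sqrt(134) and sqrt(241) generate independent quadratic extensions. Thus [K:Q] = 4 and Gal(K/Q) is generated by the two order-2 automorphisms sqrt(134) ↦ -sqrt(134) and sqrt(241) ↦ -sqrt(241), giving V_4.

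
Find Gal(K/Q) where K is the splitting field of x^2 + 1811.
Gal(K/Q) = Z/2Z (cyclic of order 2)

x^2 + 1811 is irreducible over Q since -1811 is not a rational square. The splitting field Q(sqrt(-1811)) has degree 2 over Q, and its unique nontrivial automorphism is sqrt(-1811) ↦ -sqrt(-1811). Hence Gal(Q(sqrt(-1811))/Q) = Z/2Z.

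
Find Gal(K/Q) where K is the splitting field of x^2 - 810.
Gal(K/Q) = Z/2Z (cyclic of order 2)

x^2 - 810 is irreducible over Q since 810 is not a rational square. The splitting field Q(sqrt(810)) has degree 2 over Q, and its unique nontrivial automorphism is sqrt(810) ↦ -sqrt(810). Hence Gal(Q(sqrt(810))/Q) = Z/2Z.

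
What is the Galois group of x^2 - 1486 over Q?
Gal(K/Q) = Z/2Z (cyclic of order 2)

x^2 - 1486 is irreducible over Q since 1486 is not a rational square. The splitting field Q(sqrt(1486)) has degree 2 over Q, and its unique nontrivial automorphism is sqrt(1486) ↦ -sqrt(1486). Hence Gal(Q(sqrt(1486))/Q) = Z/2Z.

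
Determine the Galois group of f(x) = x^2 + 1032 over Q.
Gal(K/Q) = Z/2Z (cyclic of order 2)

x^2 + 1032 is irreducible over Q since -1032 is not a rational square. The splitting field Q(sqrt(-1032)) has degree 2 over Q, and its unique nontrivial automorphism is sqrt(-1032) ↦ -sqrt(-1032). Hence Gal(Q(sqrt(-1032))/Q) = Z/2Z.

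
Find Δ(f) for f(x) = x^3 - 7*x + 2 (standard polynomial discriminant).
Δ = 1264

For x^3 + a x^2 + b x + c the discriminant is Δ = 18 a b c - 4 a^3 c + a^2 b^2 - 4 b^3 - 27 c^2.
Plug a = 0, b = -7, c = 2:
  18*(0)*(-7)*(2) - 4*(0)^3*(2) + (0)^2*(-7)^2 - 4*(-7)^3 - 27*(2)^2
  = 0 + (0) + 0 + (1372) + (-108)
  = 1264.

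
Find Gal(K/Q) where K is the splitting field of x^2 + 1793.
Gal(K/Q) = Z/2Z (cyclic of order 2)

x^2 + 1793 is irreducible over Q since -1793 is not a rational square. The splitting field Q(sqrt(-1793)) has degree 2 over Q, and its unique nontrivial automorphism is sqrt(-1793) ↦ -sqrt(-1793). Hence Gal(Q(sqrt(-1793))/Q) = Z/2Z.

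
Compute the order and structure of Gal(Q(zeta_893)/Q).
|Gal(Q(zeta_893)/Q)| = phi(893) = 828; group ≅ (Z/893Z)^* ≅ Z/18Z × Z/46Z

The n-th cyclotomic polynomial Φ_893(x) is the minimal polynomial of zeta_893 over Q and has degree phi(893) = 828. So Q(zeta_893) is a degree-828 Galois extension with Galois group (Z/893Z)^*. By CRT, (Z/893Z)^* ≅ (Z/19Z)^* × (Z/47Z)^*. Each prime-power unit group is (Z/19Z)^* ≅ Z/18Z; (Z/47Z)^* ≅ Z/46Z. Hence Gal(Q(zeta_893)/Q) ≅ Z/18Z × Z/46Z.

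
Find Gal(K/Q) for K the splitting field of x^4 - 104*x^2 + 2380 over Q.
Gal(K/Q) = V_4 (Klein four-group, Z/2Z × Z/2Z)

f factors as (x^2 - 70)(x^2 - 34), so the splitting field is K = Q(sqrt(70), sqrt(34)). The elements 70, 34, 2380 are all non-squares in Q, so sqrt(70) and sqrt(34) generate independent quadratic extensions. Thus [K:Q] = 4 and Gal(K/Q) is generated by the two order-2 automorphisms sqrt(70) ↦ -sqrt(70) and sqrt(34) ↦ -sqrt(34), giving V_4.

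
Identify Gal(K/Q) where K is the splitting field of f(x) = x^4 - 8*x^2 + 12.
Gal(K/Q) = V_4 (Klein four-group, Z/2Z × Z/2Z)

f factors as (x^2 - 2)(x^2 - 6), so the splitting field is K = Q(sqrt(2), sqrt(6)). The elements 2, 6, 12 are all non-squares in Q, so sqrt(2) and sqrt(6) generate independent quadratic extensions. Thus [K:Q] = 4 and Gal(K/Q) is generated by the two order-2 automorphisms sqrt(2) ↦ -sqrt(2) and sqrt(6) ↦ -sqrt(6), giving V_4.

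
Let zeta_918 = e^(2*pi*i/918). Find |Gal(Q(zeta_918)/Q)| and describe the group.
|Gal(Q(zeta_918)/Q)| = phi(918) = 288; group ≅ (Z/918Z)^* ≅ Z/16Z × Z/18Z

The n-th cyclotomic polynomial Φ_918(x) is the minimal polynomial of zeta_918 over Q and has degree phi(918) = 288. So Q(zeta_918) is a degree-288 Galois extension with Galois group (Z/918Z)^*. By CRT, (Z/918Z)^* ≅ (Z/2Z)^* × (Z/27Z)^* × (Z/17Z)^*. Each prime-power unit group is (Z/2Z)^* ≅ trivial group (order 1); (Z/27Z)^* ≅ Z/18Z; (Z/17Z)^* ≅ Z/16Z. Hence Gal(Q(zeta_918)/Q) ≅ Z/16Z × Z/18Z.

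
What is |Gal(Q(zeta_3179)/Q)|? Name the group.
|Gal(Q(zeta_3179)/Q)| = phi(3179) = 2720; group ≅ (Z/3179Z)^* ≅ Z/10Z × Z/272Z

The n-th cyclotomic polynomial Φ_3179(x) is the minimal polynomial of zeta_3179 over Q and has degree phi(3179) = 2720. So Q(zeta_3179) is a degree-2720 Galois extension with Galois group (Z/3179Z)^*. By CRT, (Z/3179Z)^* ≅ (Z/11Z)^* × (Z/289Z)^*. Each prime-power unit group is (Z/11Z)^* ≅ Z/10Z; (Z/289Z)^* ≅ Z/272Z. Hence Gal(Q(zeta_3179)/Q) ≅ Z/10Z × Z/272Z.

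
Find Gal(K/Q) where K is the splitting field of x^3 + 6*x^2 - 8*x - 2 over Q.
Gal(K/Q) = S_3 (symmetric group of order 6)

Compute the discriminant of x^3 + (6)*x^2 + (-8)*x + (-2): Δ = 7700. Since Δ is not a rational square, the Galois group is not contained in A_3; it must be the full S_3 (irreducibility of the cubic rules out anything smaller).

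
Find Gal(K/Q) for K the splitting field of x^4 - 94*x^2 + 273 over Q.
Gal(K/Q) = V_4 (Klein four-group, Z/2Z × Z/2Z)

f factors as (x^2 - 91)(x^2 - 3), so the splitting field is K = Q(sqrt(91), sqrt(3)). The elements 91, 3, 273 are all non-squares in Q, so sqrt(91) and sqrt(3) generate independent quadratic extensions. Thus [K:Q] = 4 and Gal(K/Q) is generated by the two order-2 automorphisms sqrt(91) ↦ -sqrt(91) and sqrt(3) ↦ -sqrt(3), giving V_4.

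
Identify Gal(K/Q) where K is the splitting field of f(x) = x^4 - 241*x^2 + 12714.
Gal(K/Q) = V_4 (Klein four-group, Z/2Z × Z/2Z)

f factors as (x^2 - 78)(x^2 - 163), so the splitting field is K = Q(sqrt(78), sqrt(163)). The elements 78, 163, 12714 are all non-squares in Q, so sqrt(78) and sqrt(163) generate independent quadratic extensions. Thus [K:Q] = 4 and Gal(K/Q) is generated by the two order-2 automorphisms sqrt(78) ↦ -sqrt(78) and sqrt(163) ↦ -sqrt(163), giving V_4.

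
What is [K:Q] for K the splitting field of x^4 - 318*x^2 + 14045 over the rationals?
[K:Q] = 4

f factors as (x^2 - 265)(x^2 - 53); the splitting field is K = Q(sqrt(265), sqrt(53)). Since 265, 53, and 14045 are all non-squares in Q, the three subfields Q(sqrt(265)), Q(sqrt(53)), Q(sqrt(14045)) are distinct degree-2 extensions, so [K:Q] = 4 (Klein four Galois group).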